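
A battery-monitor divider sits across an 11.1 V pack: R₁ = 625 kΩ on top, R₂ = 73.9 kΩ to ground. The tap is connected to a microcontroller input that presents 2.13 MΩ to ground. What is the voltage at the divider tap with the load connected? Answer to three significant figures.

V_out ≈ 1.14 V

The load sits in parallel with R₂: R₂‖R_L = (73.9 × 2130) / (73.9 + 2130) = 71.42 kΩ.
V_out = 11.1 × 71.42 / (625 + 71.42) = 11.1 × 71.42/696.4 = 1.14 V.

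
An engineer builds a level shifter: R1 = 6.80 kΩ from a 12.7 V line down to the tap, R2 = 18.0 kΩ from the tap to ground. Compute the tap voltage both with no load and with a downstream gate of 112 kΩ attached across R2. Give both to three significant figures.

Unloaded: 9.22 V; loaded: 8.83 V

Open-circuit: V = 12.7 × 18.0/(6.80 + 18.0) = 9.22 V.
With the load, R2 becomes R2‖R_L = 15.51 kΩ, so V = 12.7 × 15.51/22.31 = 8.83 V.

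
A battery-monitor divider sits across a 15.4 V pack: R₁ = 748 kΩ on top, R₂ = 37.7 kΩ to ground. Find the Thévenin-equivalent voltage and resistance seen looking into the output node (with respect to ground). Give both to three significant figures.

V_th is the open-circuit tap voltage: 15.4 × 37.7/(748 + 37.7) = 0.739 V.
With the supply zeroed, R₁ and R₂ appear in parallel from the tap: R_th = R₁‖R₂ = (748 × 37.7)/785.7 = 35.9 kΩ.

V_th = 0.739 V, R_th = 35.9 kΩ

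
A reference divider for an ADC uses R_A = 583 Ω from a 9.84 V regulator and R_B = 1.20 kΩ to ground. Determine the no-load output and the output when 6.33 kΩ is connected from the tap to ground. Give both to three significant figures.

Unloaded: 6.62 V; loaded: 6.24 V

Open-circuit: V = 9.84 × 1200/(583 + 1200) = 6.62 V.
With the load, R_B becomes R_B‖R_L = 1009 Ω, so V = 9.84 × 1009/1592 = 6.24 V.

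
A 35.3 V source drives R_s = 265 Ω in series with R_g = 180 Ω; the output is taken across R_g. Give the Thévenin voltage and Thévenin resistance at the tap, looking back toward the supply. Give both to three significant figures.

V_th = 14.3 V, R_th = 107 Ω

V_th is the open-circuit tap voltage: 35.3 × 180/(265 + 180) = 14.3 V.
With the supply zeroed, R_s and R_g appear in parallel from the tap: R_th = R_s‖R_g = (265 × 180)/445.0 = 107 Ω.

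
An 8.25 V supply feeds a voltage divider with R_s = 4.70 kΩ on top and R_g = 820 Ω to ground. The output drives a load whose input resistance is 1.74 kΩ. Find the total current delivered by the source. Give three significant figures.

R_g‖R_L = 557.3 Ω, so the source sees R_s + R_g‖R_L = 5257 Ω.
I = 8.25 V / 5257 Ω = 1.57 mA.

I ≈ 1.57 mA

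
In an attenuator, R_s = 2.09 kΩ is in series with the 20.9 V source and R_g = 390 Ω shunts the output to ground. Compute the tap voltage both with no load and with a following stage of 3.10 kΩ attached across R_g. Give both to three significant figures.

Open-circuit: V = 20.9 × 390/(2090 + 390) = 3.29 V.
With the load, R_g becomes R_g‖R_L = 346.4 Ω, so V = 20.9 × 346.4/2436 = 2.97 V.

Unloaded: 3.29 V; loaded: 2.97 V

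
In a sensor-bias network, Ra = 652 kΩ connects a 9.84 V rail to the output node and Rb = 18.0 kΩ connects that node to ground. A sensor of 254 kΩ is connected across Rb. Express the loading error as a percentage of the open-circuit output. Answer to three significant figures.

The divider's output (Thévenin) resistance is Ra‖Rb = 17.52 kΩ.
Fractional drop under load = R_th/(R_th + R_L) = 17.52 / (17.52 + 254) = 0.06451.
So the output falls by 6.45 %.

6.45 %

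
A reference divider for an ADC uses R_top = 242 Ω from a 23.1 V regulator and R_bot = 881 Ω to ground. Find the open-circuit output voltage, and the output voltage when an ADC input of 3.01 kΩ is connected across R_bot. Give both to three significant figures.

Unloaded: 18.1 V; loaded: 17.0 V

Open-circuit: V = 23.1 × 881/(242 + 881) = 18.1 V.
With the load, R_bot becomes R_bot‖R_L = 681.5 Ω, so V = 23.1 × 681.5/923.5 = 17.0 V.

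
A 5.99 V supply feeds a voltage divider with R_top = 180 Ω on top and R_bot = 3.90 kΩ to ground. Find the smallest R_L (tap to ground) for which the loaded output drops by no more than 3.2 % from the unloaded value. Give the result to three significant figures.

R_L(min) ≈ 5.20 kΩ

Output resistance R_th = R_top‖R_bot = (180 × 3900)/4080 = 172.1 Ω.
The fractional drop is R_th/(R_th + R_L); requiring this ≤ 0.0320 gives R_L ≥ R_th(1/0.0320 − 1) = 172.1 × 30.25 = 5.20 kΩ.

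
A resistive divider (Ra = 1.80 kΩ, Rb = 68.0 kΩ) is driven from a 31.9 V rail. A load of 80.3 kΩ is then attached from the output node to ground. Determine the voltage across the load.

V_out ≈ 30.4 V

The load sits in parallel with Rb: Rb‖R_L = (68.0 × 80.3) / (68.0 + 80.3) = 36.82 kΩ.
V_out = 31.9 × 36.82 / (1.80 + 36.82) = 31.9 × 36.82/38.62 = 30.4 V.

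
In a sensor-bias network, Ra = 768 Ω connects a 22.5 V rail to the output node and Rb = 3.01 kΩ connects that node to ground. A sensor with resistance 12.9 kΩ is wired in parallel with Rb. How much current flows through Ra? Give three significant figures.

I ≈ 7.01 mA

Rb‖R_L = 2441 Ω, so the source sees Ra + Rb‖R_L = 3209 Ω.
I = 22.5 V / 3209 Ω = 7.01 mA.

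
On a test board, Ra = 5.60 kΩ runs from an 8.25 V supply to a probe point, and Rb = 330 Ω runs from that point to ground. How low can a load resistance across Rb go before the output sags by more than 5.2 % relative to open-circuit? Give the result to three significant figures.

R_L(min) ≈ 5.68 kΩ

Output resistance R_th = Ra‖Rb = (5600 × 330)/5930 = 311.6 Ω.
The fractional drop is R_th/(R_th + R_L); requiring this ≤ 0.0520 gives R_L ≥ R_th(1/0.0520 − 1) = 311.6 × 18.23 = 5.68 kΩ.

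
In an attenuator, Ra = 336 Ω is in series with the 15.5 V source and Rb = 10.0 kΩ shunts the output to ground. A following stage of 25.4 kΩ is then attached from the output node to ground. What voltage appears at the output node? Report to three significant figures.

The load sits in parallel with Rb: Rb‖R_L = (10000 × 25400) / (10000 + 25400) = 7175 Ω.
V_out = 15.5 × 7175 / (336 + 7175) = 15.5 × 7175/7511 = 14.8 V.

V_out ≈ 14.8 V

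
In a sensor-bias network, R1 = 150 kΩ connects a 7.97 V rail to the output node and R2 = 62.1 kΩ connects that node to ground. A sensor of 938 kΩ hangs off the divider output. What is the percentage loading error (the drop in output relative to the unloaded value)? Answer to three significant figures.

The divider's output (Thévenin) resistance is R1‖R2 = 43.92 kΩ.
Fractional drop under load = R_th/(R_th + R_L) = 43.92 / (43.92 + 938) = 0.04473.
So the output falls by 4.47 %.

4.47 %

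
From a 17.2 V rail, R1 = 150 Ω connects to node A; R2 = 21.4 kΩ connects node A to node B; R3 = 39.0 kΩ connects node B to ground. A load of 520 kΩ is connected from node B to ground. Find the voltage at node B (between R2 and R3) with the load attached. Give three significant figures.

At node B, R3 is in parallel with the load: R3‖R_L = 36280 Ω.
Below node A the resistance is R2 + (R3‖R_L) = 57680 Ω, so V_A = 17.2 × 57680/57830 = 17.16 V.
Then V_B = V_A × (R3‖R_L)/(R2 + R3‖R_L) = 17.16 × 36280/57680 = 10.8 V.

V ≈ 10.8 V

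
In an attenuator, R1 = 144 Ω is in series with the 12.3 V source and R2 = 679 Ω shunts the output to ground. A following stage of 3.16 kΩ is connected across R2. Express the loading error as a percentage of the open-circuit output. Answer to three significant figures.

The divider's output (Thévenin) resistance is R1‖R2 = 118.8 Ω.
Fractional drop under load = R_th/(R_th + R_L) = 118.8 / (118.8 + 3160) = 0.03623.
So the output falls by 3.62 %.

3.62 %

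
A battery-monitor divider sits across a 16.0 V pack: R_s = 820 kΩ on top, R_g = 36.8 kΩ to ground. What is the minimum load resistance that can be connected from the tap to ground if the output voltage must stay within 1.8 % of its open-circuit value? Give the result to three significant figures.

Output resistance R_th = R_s‖R_g = (820 × 36.8)/856.8 = 35.22 kΩ.
The fractional drop is R_th/(R_th + R_L); requiring this ≤ 0.0180 gives R_L ≥ R_th(1/0.0180 − 1) = 35.22 × 54.56 = 1.92 MΩ.

R_L(min) ≈ 1.92 MΩ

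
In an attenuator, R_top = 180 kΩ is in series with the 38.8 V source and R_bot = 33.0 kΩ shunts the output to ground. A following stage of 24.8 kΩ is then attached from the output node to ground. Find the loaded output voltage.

The load sits in parallel with R_bot: R_bot‖R_L = (33.0 × 24.8) / (33.0 + 24.8) = 14.16 kΩ.
V_out = 38.8 × 14.16 / (180 + 14.16) = 38.8 × 14.16/194.2 = 2.83 V.

V_out ≈ 2.83 V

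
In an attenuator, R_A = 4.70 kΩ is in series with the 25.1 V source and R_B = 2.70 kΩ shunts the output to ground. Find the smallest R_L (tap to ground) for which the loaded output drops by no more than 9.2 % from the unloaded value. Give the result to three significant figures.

Output resistance R_th = R_A‖R_B = (4.70 × 2.70)/7.400 = 1.715 kΩ.
The fractional drop is R_th/(R_th + R_L); requiring this ≤ 0.0920 gives R_L ≥ R_th(1/0.0920 − 1) = 1.715 × 9.870 = 16.9 kΩ.

R_L(min) ≈ 16.9 kΩ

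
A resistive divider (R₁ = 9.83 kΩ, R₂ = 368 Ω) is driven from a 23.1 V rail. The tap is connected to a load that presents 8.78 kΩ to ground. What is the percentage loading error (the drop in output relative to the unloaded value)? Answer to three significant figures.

The divider's output (Thévenin) resistance is R₁‖R₂ = 354.7 Ω.
Fractional drop under load = R_th/(R_th + R_L) = 354.7 / (354.7 + 8780) = 0.03883.
So the output falls by 3.88 %.

3.88 %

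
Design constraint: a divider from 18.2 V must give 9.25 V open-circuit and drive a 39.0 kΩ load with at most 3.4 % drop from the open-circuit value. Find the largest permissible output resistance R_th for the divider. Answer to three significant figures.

Loading drop = R_th/(R_th + R_L) ≤ 0.0340, so R_th ≤ R_L · ε/(1−ε) = 39.0 kΩ × 0.0340/0.9660 = 1.37 kΩ.
(Any R1, R2 with R2/(R1+R2) = 0.508 and R1‖R2 ≤ 1.37 kΩ will meet the spec.)

R_th ≤ 1.37 kΩ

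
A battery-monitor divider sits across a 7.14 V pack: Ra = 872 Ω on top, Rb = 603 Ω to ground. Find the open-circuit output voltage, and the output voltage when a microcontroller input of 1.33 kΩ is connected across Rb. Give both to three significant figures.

Open-circuit: V = 7.14 × 603/(872 + 603) = 2.92 V.
With the load, Rb becomes Rb‖R_L = 414.9 Ω, so V = 7.14 × 414.9/1287 = 2.30 V.

Unloaded: 2.92 V; loaded: 2.30 V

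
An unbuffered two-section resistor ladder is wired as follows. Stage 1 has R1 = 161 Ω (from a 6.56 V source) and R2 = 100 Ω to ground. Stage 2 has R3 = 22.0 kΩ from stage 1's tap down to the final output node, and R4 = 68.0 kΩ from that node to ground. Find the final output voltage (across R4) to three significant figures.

V_out ≈ 1.90 V

Stage 2 presents R3+R4 = 90000 Ω as a load on stage 1's tap.
Stage 1's lower leg becomes R2‖(R3+R4) = 99.89 Ω, so V_mid = 6.56 × 99.89/260.9 = 2.512 V.
Stage 2 is itself unloaded: V_out = V_mid × R4/(R3+R4) = 2.512 × 68000/90000 = 1.90 V.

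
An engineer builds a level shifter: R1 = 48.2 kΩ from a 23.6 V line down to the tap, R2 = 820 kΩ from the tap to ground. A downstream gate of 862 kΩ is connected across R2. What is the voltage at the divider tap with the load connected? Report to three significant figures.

V_out ≈ 21.2 V

The load sits in parallel with R2: R2‖R_L = (820 × 862) / (820 + 862) = 420.2 kΩ.
V_out = 23.6 × 420.2 / (48.2 + 420.2) = 23.6 × 420.2/468.4 = 21.2 V.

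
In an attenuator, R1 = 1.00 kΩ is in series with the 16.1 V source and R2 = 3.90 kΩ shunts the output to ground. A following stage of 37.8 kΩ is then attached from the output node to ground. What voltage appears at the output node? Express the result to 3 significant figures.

The load sits in parallel with R2: R2‖R_L = (3.90 × 37.8) / (3.90 + 37.8) = 3.535 kΩ.
V_out = 16.1 × 3.535 / (1.00 + 3.535) = 16.1 × 3.535/4.535 = 12.6 V.

V_out ≈ 12.6 V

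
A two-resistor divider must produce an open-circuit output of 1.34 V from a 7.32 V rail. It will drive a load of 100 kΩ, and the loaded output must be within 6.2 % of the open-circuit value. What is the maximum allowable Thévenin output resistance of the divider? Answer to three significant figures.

R_th ≤ 6.61 kΩ

Loading drop = R_th/(R_th + R_L) ≤ 0.0620, so R_th ≤ R_L · ε/(1−ε) = 100 kΩ × 0.0620/0.9380 = 6.61 kΩ.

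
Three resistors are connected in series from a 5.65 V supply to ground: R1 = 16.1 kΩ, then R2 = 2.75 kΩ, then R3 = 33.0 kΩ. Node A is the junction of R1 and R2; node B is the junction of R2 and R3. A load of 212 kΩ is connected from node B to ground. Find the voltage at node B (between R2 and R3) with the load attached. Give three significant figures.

At node B, R3 is in parallel with the load: R3‖R_L = 28.56 kΩ.
Below node A the resistance is R2 + (R3‖R_L) = 31.31 kΩ, so V_A = 5.65 × 31.31/47.41 = 3.731 V.
Then V_B = V_A × (R3‖R_L)/(R2 + R3‖R_L) = 3.731 × 28.56/31.31 = 3.40 V.

V ≈ 3.40 V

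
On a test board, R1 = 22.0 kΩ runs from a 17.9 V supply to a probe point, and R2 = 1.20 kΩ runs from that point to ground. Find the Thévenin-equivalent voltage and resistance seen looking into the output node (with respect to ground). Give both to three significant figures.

V_th = 0.926 V, R_th = 1.14 kΩ

V_th is the open-circuit tap voltage: 17.9 × 1.20/(22.0 + 1.20) = 0.926 V.
With the supply zeroed, R1 and R2 appear in parallel from the tap: R_th = R1‖R2 = (22.0 × 1.20)/23.20 = 1.14 kΩ.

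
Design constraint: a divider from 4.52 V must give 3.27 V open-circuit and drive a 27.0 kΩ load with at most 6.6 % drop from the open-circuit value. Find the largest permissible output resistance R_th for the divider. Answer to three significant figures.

Loading drop = R_th/(R_th + R_L) ≤ 0.0660, so R_th ≤ R_L · ε/(1−ε) = 27.0 kΩ × 0.0660/0.9340 = 1.91 kΩ.
(Any R1, R2 with R2/(R1+R2) = 0.723 and R1‖R2 ≤ 1.91 kΩ will meet the spec.)

R_th ≤ 1.91 kΩ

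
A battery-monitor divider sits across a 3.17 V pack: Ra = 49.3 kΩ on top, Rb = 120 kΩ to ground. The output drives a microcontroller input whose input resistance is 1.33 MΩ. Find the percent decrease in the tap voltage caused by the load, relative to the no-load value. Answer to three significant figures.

2.56 %

The divider's output (Thévenin) resistance is Ra‖Rb = 34.94 kΩ.
Fractional drop under load = R_th/(R_th + R_L) = 34.94 / (34.94 + 1330) = 0.02560.
So the output falls by 2.56 %.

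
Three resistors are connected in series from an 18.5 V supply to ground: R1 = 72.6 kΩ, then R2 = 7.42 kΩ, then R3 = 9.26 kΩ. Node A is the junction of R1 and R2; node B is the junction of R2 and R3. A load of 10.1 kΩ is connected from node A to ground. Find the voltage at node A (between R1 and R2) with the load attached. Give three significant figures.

V ≈ 1.48 V

Below node A the series string R2+R3 = 16.68 kΩ sits in parallel with the 10.1 kΩ load: 6.291 kΩ.
V_A = 18.5 × 6.291/(72.6 + 6.291) = 1.48 V.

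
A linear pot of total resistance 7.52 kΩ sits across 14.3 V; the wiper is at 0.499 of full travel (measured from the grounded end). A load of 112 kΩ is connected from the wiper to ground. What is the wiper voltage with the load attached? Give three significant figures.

V ≈ 7.02 V

The wiper splits the pot into (1−α)R = 3.768 kΩ above and αR = 3.752 kΩ below.
Lower section ‖ load = 3.631 kΩ.
V_wiper = 14.3 × 3.631/(3.768 + 3.631) = 7.02 V.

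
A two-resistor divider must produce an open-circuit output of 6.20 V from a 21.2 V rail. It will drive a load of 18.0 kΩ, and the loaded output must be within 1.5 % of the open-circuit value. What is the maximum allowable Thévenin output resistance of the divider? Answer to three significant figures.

Loading drop = R_th/(R_th + R_L) ≤ 0.0150, so R_th ≤ R_L · ε/(1−ε) = 18.0 kΩ × 0.0150/0.9850 = 274 Ω.
(Any R1, R2 with R2/(R1+R2) = 0.292 and R1‖R2 ≤ 274 Ω will meet the spec.)

R_th ≤ 274 Ω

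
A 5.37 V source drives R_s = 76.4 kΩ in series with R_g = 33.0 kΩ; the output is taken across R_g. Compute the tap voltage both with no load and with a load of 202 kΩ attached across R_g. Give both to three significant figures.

Unloaded: 1.62 V; loaded: 1.45 V

Open-circuit: V = 5.37 × 33.0/(76.4 + 33.0) = 1.62 V.
With the load, R_g becomes R_g‖R_L = 28.37 kΩ, so V = 5.37 × 28.37/104.8 = 1.45 V.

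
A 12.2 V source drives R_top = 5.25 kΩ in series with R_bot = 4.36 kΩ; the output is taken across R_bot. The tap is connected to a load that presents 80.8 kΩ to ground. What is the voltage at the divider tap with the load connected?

V_out ≈ 5.38 V

The load sits in parallel with R_bot: R_bot‖R_L = (4.36 × 80.8) / (4.36 + 80.8) = 4.137 kΩ.
V_out = 12.2 × 4.137 / (5.25 + 4.137) = 12.2 × 4.137/9.387 = 5.38 V.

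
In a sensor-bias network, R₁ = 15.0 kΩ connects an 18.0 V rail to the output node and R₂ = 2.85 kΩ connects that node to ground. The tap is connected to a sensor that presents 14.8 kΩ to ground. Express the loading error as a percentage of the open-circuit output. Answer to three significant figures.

13.9 %

The divider's output (Thévenin) resistance is R₁‖R₂ = 2.395 kΩ.
Fractional drop under load = R_th/(R_th + R_L) = 2.395 / (2.395 + 14.8) = 0.1393.
So the output falls by 13.9 %.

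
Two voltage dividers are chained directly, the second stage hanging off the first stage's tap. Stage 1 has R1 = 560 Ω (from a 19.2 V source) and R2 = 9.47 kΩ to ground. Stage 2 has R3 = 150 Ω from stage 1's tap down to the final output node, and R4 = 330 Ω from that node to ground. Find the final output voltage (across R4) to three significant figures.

Stage 2 presents R3+R4 = 480.0 Ω as a load on stage 1's tap.
Stage 1's lower leg becomes R2‖(R3+R4) = 456.8 Ω, so V_mid = 19.2 × 456.8/1017 = 8.626 V.
Stage 2 is itself unloaded: V_out = V_mid × R4/(R3+R4) = 8.626 × 330/480.0 = 5.93 V.

V_out ≈ 5.93 V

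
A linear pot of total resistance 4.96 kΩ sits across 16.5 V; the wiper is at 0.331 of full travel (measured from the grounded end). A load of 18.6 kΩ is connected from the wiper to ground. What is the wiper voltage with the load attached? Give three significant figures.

The wiper splits the pot into (1−α)R = 3.318 kΩ above and αR = 1.642 kΩ below.
Lower section ‖ load = 1.509 kΩ.
V_wiper = 16.5 × 1.509/(3.318 + 1.509) = 5.16 V.

V ≈ 5.16 V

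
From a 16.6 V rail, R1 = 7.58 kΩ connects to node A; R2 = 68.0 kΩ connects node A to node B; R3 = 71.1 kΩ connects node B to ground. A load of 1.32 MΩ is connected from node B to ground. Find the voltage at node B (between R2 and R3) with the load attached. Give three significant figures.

V ≈ 7.83 V

At node B, R3 is in parallel with the load: R3‖R_L = 67.47 kΩ.
Below node A the resistance is R2 + (R3‖R_L) = 135.5 kΩ, so V_A = 16.6 × 135.5/143.0 = 15.72 V.
Then V_B = V_A × (R3‖R_L)/(R2 + R3‖R_L) = 15.72 × 67.47/135.5 = 7.83 V.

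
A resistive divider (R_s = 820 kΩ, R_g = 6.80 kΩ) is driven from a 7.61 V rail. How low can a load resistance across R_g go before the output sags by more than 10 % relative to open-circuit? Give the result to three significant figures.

Output resistance R_th = R_s‖R_g = (820 × 6.80)/826.8 = 6.744 kΩ.
The fractional drop is R_th/(R_th + R_L); requiring this ≤ 0.100 gives R_L ≥ R_th(1/0.100 − 1) = 6.744 × 9.000 = 60.7 kΩ.

R_L(min) ≈ 60.7 kΩ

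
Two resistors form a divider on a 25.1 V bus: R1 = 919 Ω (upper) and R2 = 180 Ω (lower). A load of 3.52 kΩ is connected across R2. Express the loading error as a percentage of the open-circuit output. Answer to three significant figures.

4.10 %

The divider's output (Thévenin) resistance is R1‖R2 = 150.5 Ω.
Fractional drop under load = R_th/(R_th + R_L) = 150.5 / (150.5 + 3520) = 0.04101.
So the output falls by 4.10 %.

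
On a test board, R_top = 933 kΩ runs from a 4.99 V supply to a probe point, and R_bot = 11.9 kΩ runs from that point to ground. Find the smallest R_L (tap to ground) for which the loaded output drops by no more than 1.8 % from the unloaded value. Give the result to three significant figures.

R_L(min) ≈ 641 kΩ

Output resistance R_th = R_top‖R_bot = (933 × 11.9)/944.9 = 11.75 kΩ.
The fractional drop is R_th/(R_th + R_L); requiring this ≤ 0.0180 gives R_L ≥ R_th(1/0.0180 − 1) = 11.75 × 54.56 = 641 kΩ.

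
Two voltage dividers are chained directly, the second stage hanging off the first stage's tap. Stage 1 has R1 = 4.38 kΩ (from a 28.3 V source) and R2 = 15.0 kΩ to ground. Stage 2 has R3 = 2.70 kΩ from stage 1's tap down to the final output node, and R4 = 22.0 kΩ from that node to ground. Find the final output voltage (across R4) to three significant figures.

V_out ≈ 17.2 V

Stage 2 presents R3+R4 = 24.70 kΩ as a load on stage 1's tap.
Stage 1's lower leg becomes R2‖(R3+R4) = 9.332 kΩ, so V_mid = 28.3 × 9.332/13.71 = 19.26 V.
Stage 2 is itself unloaded: V_out = V_mid × R4/(R3+R4) = 19.26 × 22.0/24.70 = 17.2 V.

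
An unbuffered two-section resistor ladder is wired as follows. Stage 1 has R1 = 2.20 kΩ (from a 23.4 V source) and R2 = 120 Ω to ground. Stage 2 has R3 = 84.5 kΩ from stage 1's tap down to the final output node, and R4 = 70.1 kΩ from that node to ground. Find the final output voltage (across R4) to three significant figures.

Stage 2 presents R3+R4 = 154600 Ω as a load on stage 1's tap.
Stage 1's lower leg becomes R2‖(R3+R4) = 119.9 Ω, so V_mid = 23.4 × 119.9/2320 = 1.209 V.
Stage 2 is itself unloaded: V_out = V_mid × R4/(R3+R4) = 1.209 × 70100/154600 = 0.548 V.

V_out ≈ 0.548 V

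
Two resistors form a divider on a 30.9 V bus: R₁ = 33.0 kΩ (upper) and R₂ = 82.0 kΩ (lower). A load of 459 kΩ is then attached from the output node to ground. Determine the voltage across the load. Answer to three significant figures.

V_out ≈ 21.0 V

The load sits in parallel with R₂: R₂‖R_L = (82.0 × 459) / (82.0 + 459) = 69.57 kΩ.
V_out = 30.9 × 69.57 / (33.0 + 69.57) = 30.9 × 69.57/102.6 = 21.0 V.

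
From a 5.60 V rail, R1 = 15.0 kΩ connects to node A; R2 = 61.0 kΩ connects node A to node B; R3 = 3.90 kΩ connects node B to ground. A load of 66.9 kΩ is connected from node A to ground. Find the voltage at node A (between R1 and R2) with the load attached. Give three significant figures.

Below node A the series string R2+R3 = 64.90 kΩ sits in parallel with the 66.9 kΩ load: 32.94 kΩ.
V_A = 5.60 × 32.94/(15.0 + 32.94) = 3.85 V.

V ≈ 3.85 V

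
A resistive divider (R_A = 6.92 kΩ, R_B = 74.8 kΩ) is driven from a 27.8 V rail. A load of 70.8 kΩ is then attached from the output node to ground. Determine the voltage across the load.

The load sits in parallel with R_B: R_B‖R_L = (74.8 × 70.8) / (74.8 + 70.8) = 36.37 kΩ.
V_out = 27.8 × 36.37 / (6.92 + 36.37) = 27.8 × 36.37/43.29 = 23.4 V.

V_out ≈ 23.4 V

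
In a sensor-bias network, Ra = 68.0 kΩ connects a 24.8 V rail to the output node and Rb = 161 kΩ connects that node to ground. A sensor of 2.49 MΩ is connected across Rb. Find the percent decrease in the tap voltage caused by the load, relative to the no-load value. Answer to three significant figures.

The divider's output (Thévenin) resistance is Ra‖Rb = 47.81 kΩ.
Fractional drop under load = R_th/(R_th + R_L) = 47.81 / (47.81 + 2490) = 0.01884.
So the output falls by 1.88 %.

1.88 %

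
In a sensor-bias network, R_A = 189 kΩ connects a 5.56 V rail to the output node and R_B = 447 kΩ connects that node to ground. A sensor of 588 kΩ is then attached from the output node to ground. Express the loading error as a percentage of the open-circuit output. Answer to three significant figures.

18.4 %

The divider's output (Thévenin) resistance is R_A‖R_B = 132.8 kΩ.
Fractional drop under load = R_th/(R_th + R_L) = 132.8 / (132.8 + 588) = 0.1843.
So the output falls by 18.4 %.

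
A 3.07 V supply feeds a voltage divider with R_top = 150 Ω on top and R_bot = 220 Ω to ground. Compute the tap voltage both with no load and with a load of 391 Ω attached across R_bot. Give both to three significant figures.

Unloaded: 1.83 V; loaded: 1.49 V

Open-circuit: V = 3.07 × 220/(150 + 220) = 1.83 V.
With the load, R_bot becomes R_bot‖R_L = 140.8 Ω, so V = 3.07 × 140.8/290.8 = 1.49 V.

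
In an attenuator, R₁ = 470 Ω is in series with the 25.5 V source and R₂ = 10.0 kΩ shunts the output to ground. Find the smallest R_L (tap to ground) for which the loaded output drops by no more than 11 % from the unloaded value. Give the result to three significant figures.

Output resistance R_th = R₁‖R₂ = (470 × 10000)/10470 = 448.9 Ω.
The fractional drop is R_th/(R_th + R_L); requiring this ≤ 0.110 gives R_L ≥ R_th(1/0.110 − 1) = 448.9 × 8.091 = 3.63 kΩ.

R_L(min) ≈ 3.63 kΩ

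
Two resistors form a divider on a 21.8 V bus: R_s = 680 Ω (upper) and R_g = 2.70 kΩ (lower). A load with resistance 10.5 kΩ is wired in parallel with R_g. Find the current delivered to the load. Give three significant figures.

I_L ≈ 1.58 mA

R_g‖R_L = 2148 Ω; V_out = 21.8 × 2148/2828 = 16.56 V.
I_L = V_out / R_L = 16.56 / 10.5 kΩ = 1.58 mA.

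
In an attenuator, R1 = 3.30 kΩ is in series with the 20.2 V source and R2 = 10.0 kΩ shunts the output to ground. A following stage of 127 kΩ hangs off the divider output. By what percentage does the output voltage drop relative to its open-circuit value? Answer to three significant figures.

1.92 %

The divider's output (Thévenin) resistance is R1‖R2 = 2.481 kΩ.
Fractional drop under load = R_th/(R_th + R_L) = 2.481 / (2.481 + 127) = 0.01916.
So the output falls by 1.92 %.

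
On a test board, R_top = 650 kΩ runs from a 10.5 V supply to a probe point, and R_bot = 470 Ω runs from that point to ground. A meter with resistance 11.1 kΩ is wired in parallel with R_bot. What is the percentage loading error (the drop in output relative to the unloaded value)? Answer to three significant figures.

The divider's output (Thévenin) resistance is R_top‖R_bot = 469.7 Ω.
Fractional drop under load = R_th/(R_th + R_L) = 469.7 / (469.7 + 11100) = 0.04059.
So the output falls by 4.06 %.

4.06 %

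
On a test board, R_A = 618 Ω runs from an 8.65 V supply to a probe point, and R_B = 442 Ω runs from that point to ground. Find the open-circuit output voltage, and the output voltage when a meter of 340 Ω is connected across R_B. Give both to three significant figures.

Unloaded: 3.61 V; loaded: 2.05 V

Open-circuit: V = 8.65 × 442/(618 + 442) = 3.61 V.
With the load, R_B becomes R_B‖R_L = 192.2 Ω, so V = 8.65 × 192.2/810.2 = 2.05 V.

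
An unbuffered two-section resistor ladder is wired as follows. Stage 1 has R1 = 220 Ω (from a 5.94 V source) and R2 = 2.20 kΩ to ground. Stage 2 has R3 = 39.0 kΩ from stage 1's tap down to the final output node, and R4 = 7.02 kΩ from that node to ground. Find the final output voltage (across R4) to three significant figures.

Stage 2 presents R3+R4 = 46020 Ω as a load on stage 1's tap.
Stage 1's lower leg becomes R2‖(R3+R4) = 2100 Ω, so V_mid = 5.94 × 2100/2320 = 5.377 V.
Stage 2 is itself unloaded: V_out = V_mid × R4/(R3+R4) = 5.377 × 7020/46020 = 0.820 V.

V_out ≈ 0.820 V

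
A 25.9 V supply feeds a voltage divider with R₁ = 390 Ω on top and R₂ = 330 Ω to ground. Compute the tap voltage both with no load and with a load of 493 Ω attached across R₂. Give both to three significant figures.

Open-circuit: V = 25.9 × 330/(390 + 330) = 11.9 V.
With the load, R₂ becomes R₂‖R_L = 197.7 Ω, so V = 25.9 × 197.7/587.7 = 8.71 V.

Unloaded: 11.9 V; loaded: 8.71 V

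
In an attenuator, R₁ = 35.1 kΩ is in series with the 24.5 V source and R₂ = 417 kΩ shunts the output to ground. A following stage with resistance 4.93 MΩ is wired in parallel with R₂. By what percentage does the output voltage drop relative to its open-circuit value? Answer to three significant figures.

0.652 %

The divider's output (Thévenin) resistance is R₁‖R₂ = 32.37 kΩ.
Fractional drop under load = R_th/(R_th + R_L) = 32.37 / (32.37 + 4930) = 0.006524.
So the output falls by 0.652 %.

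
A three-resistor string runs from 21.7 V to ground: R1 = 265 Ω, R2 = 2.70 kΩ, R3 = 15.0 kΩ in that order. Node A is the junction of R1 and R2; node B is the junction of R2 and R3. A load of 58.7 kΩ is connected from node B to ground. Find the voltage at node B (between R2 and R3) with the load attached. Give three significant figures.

V ≈ 17.4 V

At node B, R3 is in parallel with the load: R3‖R_L = 11950 Ω.
Below node A the resistance is R2 + (R3‖R_L) = 14650 Ω, so V_A = 21.7 × 14650/14910 = 21.31 V.
Then V_B = V_A × (R3‖R_L)/(R2 + R3‖R_L) = 21.31 × 11950/14650 = 17.4 V.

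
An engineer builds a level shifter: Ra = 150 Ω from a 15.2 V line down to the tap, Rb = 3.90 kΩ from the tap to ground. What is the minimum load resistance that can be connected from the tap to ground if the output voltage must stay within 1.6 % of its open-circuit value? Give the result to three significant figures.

Output resistance R_th = Ra‖Rb = (150 × 3900)/4050 = 144.4 Ω.
The fractional drop is R_th/(R_th + R_L); requiring this ≤ 0.0160 gives R_L ≥ R_th(1/0.0160 − 1) = 144.4 × 61.50 = 8.88 kΩ.

R_L(min) ≈ 8.88 kΩ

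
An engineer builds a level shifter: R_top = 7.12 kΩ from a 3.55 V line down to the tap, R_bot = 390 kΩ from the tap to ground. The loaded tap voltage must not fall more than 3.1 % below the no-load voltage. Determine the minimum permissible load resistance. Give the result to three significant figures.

R_L(min) ≈ 219 kΩ

Output resistance R_th = R_top‖R_bot = (7.12 × 390)/397.1 = 6.992 kΩ.
The fractional drop is R_th/(R_th + R_L); requiring this ≤ 0.0310 gives R_L ≥ R_th(1/0.0310 − 1) = 6.992 × 31.26 = 219 kΩ.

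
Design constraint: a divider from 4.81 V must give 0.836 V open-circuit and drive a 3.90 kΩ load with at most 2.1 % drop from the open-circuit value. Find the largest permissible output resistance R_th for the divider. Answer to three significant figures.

R_th ≤ 83.7 Ω

Loading drop = R_th/(R_th + R_L) ≤ 0.0210, so R_th ≤ R_L · ε/(1−ε) = 3.90 kΩ × 0.0210/0.9790 = 83.7 Ω.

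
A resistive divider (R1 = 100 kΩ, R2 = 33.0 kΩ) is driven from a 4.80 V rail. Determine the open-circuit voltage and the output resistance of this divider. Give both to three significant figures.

V_th = 1.19 V, R_th = 24.8 kΩ

V_th is the open-circuit tap voltage: 4.80 × 33.0/(100 + 33.0) = 1.19 V.
With the supply zeroed, R1 and R2 appear in parallel from the tap: R_th = R1‖R2 = (100 × 33.0)/133.0 = 24.8 kΩ.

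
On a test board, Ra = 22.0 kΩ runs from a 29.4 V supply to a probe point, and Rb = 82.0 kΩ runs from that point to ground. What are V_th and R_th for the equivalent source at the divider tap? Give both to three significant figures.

V_th is the open-circuit tap voltage: 29.4 × 82.0/(22.0 + 82.0) = 23.2 V.
With the supply zeroed, Ra and Rb appear in parallel from the tap: R_th = Ra‖Rb = (22.0 × 82.0)/104.0 = 17.3 kΩ.

V_th = 23.2 V, R_th = 17.3 kΩ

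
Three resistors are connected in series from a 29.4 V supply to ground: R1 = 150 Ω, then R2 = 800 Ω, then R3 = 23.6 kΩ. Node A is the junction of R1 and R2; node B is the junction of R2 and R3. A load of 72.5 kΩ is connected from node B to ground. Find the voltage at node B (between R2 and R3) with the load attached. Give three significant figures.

At node B, R3 is in parallel with the load: R3‖R_L = 17800 Ω.
Below node A the resistance is R2 + (R3‖R_L) = 18600 Ω, so V_A = 29.4 × 18600/18750 = 29.16 V.
Then V_B = V_A × (R3‖R_L)/(R2 + R3‖R_L) = 29.16 × 17800/18600 = 27.9 V.

V ≈ 27.9 V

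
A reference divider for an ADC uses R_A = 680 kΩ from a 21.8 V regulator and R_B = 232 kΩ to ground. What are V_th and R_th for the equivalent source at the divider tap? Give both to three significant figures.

V_th is the open-circuit tap voltage: 21.8 × 232/(680 + 232) = 5.55 V.
With the supply zeroed, R_A and R_B appear in parallel from the tap: R_th = R_A‖R_B = (680 × 232)/912.0 = 173 kΩ.

V_th = 5.55 V, R_th = 173 kΩ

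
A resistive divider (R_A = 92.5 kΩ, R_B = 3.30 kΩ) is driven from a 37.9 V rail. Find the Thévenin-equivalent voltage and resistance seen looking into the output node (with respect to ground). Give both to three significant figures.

V_th is the open-circuit tap voltage: 37.9 × 3.30/(92.5 + 3.30) = 1.31 V.
With the supply zeroed, R_A and R_B appear in parallel from the tap: R_th = R_A‖R_B = (92.5 × 3.30)/95.80 = 3.19 kΩ.

V_th = 1.31 V, R_th = 3.19 kΩ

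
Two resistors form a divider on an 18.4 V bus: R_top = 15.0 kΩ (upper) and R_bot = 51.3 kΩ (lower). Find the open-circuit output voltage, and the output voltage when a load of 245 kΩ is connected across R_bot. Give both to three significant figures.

Unloaded: 14.2 V; loaded: 13.6 V

Open-circuit: V = 18.4 × 51.3/(15.0 + 51.3) = 14.2 V.
With the load, R_bot becomes R_bot‖R_L = 42.42 kΩ, so V = 18.4 × 42.42/57.42 = 13.6 V.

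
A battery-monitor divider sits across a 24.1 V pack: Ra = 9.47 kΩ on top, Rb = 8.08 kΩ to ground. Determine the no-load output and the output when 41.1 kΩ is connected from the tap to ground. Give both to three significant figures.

Unloaded: 11.1 V; loaded: 10.0 V

Open-circuit: V = 24.1 × 8.08/(9.47 + 8.08) = 11.1 V.
With the load, Rb becomes Rb‖R_L = 6.753 kΩ, so V = 24.1 × 6.753/16.22 = 10.0 V.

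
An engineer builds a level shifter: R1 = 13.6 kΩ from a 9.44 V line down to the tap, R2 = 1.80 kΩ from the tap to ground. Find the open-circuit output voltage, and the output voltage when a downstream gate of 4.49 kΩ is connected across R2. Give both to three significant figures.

Unloaded: 1.10 V; loaded: 0.815 V

Open-circuit: V = 9.44 × 1.80/(13.6 + 1.80) = 1.10 V.
With the load, R2 becomes R2‖R_L = 1.285 kΩ, so V = 9.44 × 1.285/14.88 = 0.815 V.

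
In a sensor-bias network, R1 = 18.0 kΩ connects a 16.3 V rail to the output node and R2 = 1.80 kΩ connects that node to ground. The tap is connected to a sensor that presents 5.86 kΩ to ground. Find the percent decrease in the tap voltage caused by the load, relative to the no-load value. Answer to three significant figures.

21.8 %

Unloaded V = 16.3 × 1.80/19.80 = 1.482 V.
Loaded: R2‖R_L = 1.377 kΩ, giving V = 16.3 × 1.377/19.38 = 1.158 V.
Drop = (1.482 − 1.158) / 1.482 = 21.8 %.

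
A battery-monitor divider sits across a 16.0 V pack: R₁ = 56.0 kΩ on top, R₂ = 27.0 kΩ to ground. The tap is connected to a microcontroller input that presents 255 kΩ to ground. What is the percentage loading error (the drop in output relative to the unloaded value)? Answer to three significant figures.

6.67 %

The divider's output (Thévenin) resistance is R₁‖R₂ = 18.22 kΩ.
Fractional drop under load = R_th/(R_th + R_L) = 18.22 / (18.22 + 255) = 0.06668.
So the output falls by 6.67 %.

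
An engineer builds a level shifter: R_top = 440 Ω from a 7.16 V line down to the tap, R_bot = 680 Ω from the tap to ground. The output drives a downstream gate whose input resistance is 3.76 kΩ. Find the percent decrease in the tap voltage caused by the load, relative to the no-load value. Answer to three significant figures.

The divider's output (Thévenin) resistance is R_top‖R_bot = 267.1 Ω.
Fractional drop under load = R_th/(R_th + R_L) = 267.1 / (267.1 + 3760) = 0.06634.
So the output falls by 6.63 %.

6.63 %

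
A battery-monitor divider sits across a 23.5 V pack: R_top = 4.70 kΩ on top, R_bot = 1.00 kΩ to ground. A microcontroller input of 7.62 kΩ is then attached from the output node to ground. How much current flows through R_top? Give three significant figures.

R_bot‖R_L = 0.8840 kΩ, so the source sees R_top + R_bot‖R_L = 5.584 kΩ.
I = 23.5 V / 5.584 kΩ = 4.21 mA.

I ≈ 4.21 mA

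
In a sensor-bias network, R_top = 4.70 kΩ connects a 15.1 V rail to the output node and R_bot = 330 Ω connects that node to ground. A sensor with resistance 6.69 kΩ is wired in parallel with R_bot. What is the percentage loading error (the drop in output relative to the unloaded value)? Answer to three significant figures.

4.41 %

The divider's output (Thévenin) resistance is R_top‖R_bot = 308.3 Ω.
Fractional drop under load = R_th/(R_th + R_L) = 308.3 / (308.3 + 6690) = 0.04406.
So the output falls by 4.41 %.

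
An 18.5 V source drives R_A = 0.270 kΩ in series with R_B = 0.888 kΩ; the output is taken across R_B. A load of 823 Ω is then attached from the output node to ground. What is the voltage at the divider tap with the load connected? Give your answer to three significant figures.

V_out ≈ 11.3 V

The load sits in parallel with R_B: R_B‖R_L = (888 × 823) / (888 + 823) = 427.1 Ω.
V_out = 18.5 × 427.1 / (270 + 427.1) = 18.5 × 427.1/697.1 = 11.3 V.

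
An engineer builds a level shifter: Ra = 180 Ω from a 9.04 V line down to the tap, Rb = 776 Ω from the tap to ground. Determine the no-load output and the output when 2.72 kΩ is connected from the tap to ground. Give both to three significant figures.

Open-circuit: V = 9.04 × 776/(180 + 776) = 7.34 V.
With the load, Rb becomes Rb‖R_L = 603.8 Ω, so V = 9.04 × 603.8/783.8 = 6.96 V.

Unloaded: 7.34 V; loaded: 6.96 V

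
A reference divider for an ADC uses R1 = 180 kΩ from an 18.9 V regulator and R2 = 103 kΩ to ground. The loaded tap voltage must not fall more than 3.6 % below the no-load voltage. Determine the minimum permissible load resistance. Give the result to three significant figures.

R_L(min) ≈ 1.75 MΩ

Output resistance R_th = R1‖R2 = (180 × 103)/283.0 = 65.51 kΩ.
The fractional drop is R_th/(R_th + R_L); requiring this ≤ 0.0360 gives R_L ≥ R_th(1/0.0360 − 1) = 65.51 × 26.78 = 1.75 MΩ.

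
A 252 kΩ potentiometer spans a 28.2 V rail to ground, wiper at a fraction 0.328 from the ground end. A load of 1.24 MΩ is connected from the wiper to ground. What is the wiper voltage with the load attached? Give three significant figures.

The wiper splits the pot into (1−α)R = 169.3 kΩ above and αR = 82.66 kΩ below.
Lower section ‖ load = 77.49 kΩ.
V_wiper = 28.2 × 77.49/(169.3 + 77.49) = 8.85 V.

V ≈ 8.85 V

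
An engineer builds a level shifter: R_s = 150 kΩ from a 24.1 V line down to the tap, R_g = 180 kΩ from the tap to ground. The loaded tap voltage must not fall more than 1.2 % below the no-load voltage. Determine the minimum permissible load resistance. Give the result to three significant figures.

Output resistance R_th = R_s‖R_g = (150 × 180)/330.0 = 81.82 kΩ.
The fractional drop is R_th/(R_th + R_L); requiring this ≤ 0.0120 gives R_L ≥ R_th(1/0.0120 − 1) = 81.82 × 82.33 = 6.74 MΩ.

R_L(min) ≈ 6.74 MΩ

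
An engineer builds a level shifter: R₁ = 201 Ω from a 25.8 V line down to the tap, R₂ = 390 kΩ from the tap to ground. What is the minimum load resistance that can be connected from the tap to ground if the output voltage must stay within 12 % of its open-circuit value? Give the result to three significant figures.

R_L(min) ≈ 1.47 kΩ

Output resistance R_th = R₁‖R₂ = (201 × 390000)/390200 = 200.9 Ω.
The fractional drop is R_th/(R_th + R_L); requiring this ≤ 0.120 gives R_L ≥ R_th(1/0.120 − 1) = 200.9 × 7.333 = 1.47 kΩ.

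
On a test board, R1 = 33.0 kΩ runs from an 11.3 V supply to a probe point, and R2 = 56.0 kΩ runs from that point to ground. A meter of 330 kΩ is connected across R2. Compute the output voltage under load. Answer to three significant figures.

V_out ≈ 6.69 V

The load sits in parallel with R2: R2‖R_L = (56.0 × 330) / (56.0 + 330) = 47.88 kΩ.
V_out = 11.3 × 47.88 / (33.0 + 47.88) = 11.3 × 47.88/80.88 = 6.69 V.
(Unloaded it would have been 7.11 V.)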